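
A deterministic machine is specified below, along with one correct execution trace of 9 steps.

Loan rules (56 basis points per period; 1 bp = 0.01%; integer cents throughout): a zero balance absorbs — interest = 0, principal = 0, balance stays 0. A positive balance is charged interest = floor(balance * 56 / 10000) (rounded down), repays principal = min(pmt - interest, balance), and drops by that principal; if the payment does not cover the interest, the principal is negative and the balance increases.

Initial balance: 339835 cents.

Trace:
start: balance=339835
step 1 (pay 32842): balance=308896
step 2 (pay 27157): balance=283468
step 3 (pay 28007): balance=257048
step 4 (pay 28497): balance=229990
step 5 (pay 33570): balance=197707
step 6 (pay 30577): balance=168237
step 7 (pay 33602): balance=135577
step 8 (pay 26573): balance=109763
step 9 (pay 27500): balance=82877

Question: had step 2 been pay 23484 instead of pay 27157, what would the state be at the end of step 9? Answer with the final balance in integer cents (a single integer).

(re-executing from step 2 with the substitution; state before step 2: balance=308896)
step 2 (pay 23484): balance=287141
step 3 (pay 28007): balance=260741
step 4 (pay 28497): balance=233704
step 5 (pay 33570): balance=201442
step 6 (pay 30577): balance=171993
step 7 (pay 33602): balance=139354
step 8 (pay 26573): balance=113561
step 9 (pay 27500): balance=86696

86696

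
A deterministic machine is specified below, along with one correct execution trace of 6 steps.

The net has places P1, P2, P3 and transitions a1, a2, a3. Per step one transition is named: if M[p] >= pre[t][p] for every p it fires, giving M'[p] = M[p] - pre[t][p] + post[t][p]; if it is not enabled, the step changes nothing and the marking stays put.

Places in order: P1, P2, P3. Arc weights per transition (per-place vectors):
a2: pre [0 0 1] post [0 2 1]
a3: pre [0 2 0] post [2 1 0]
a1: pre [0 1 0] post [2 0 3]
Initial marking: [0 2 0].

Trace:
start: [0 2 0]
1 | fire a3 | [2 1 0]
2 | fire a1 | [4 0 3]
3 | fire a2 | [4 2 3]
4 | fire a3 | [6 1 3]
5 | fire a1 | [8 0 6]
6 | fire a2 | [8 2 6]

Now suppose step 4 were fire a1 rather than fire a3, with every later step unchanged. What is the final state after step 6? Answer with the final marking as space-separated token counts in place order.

8 2 9

(re-executing from step 4 with the substitution; state before step 4: [4 2 3])
4 | fire a1 | [6 1 6]
5 | fire a1 | [8 0 9]
6 | fire a2 | [8 2 9]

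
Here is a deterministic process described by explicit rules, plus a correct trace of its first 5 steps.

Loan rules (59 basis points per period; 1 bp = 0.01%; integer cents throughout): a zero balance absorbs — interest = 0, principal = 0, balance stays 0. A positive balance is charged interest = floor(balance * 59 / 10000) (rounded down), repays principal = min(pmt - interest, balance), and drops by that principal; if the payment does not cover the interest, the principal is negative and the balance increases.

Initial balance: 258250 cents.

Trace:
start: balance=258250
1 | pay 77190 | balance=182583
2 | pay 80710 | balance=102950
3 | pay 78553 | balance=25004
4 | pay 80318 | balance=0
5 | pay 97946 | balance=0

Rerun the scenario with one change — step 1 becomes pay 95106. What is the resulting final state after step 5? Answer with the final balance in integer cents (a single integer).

0

(re-executing from step 1 with the substitution; state before step 1: balance=258250)
1 | pay 95106 | balance=164667
2 | pay 80710 | balance=84928
3 | pay 78553 | balance=6876
4 | pay 80318 | balance=0
5 | pay 97946 | balance=0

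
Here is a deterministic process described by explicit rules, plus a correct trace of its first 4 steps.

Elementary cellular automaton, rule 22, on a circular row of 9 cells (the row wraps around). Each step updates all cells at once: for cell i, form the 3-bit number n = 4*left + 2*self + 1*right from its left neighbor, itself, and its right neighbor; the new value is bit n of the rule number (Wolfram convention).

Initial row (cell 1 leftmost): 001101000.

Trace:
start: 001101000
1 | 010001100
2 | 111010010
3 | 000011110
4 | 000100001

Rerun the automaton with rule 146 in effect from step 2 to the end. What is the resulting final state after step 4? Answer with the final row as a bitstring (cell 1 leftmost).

000010010

(re-executing steps 2..4 under rule 146; state before step 2: 010001100)
2 | 101010010
3 | 000001100
4 | 000010010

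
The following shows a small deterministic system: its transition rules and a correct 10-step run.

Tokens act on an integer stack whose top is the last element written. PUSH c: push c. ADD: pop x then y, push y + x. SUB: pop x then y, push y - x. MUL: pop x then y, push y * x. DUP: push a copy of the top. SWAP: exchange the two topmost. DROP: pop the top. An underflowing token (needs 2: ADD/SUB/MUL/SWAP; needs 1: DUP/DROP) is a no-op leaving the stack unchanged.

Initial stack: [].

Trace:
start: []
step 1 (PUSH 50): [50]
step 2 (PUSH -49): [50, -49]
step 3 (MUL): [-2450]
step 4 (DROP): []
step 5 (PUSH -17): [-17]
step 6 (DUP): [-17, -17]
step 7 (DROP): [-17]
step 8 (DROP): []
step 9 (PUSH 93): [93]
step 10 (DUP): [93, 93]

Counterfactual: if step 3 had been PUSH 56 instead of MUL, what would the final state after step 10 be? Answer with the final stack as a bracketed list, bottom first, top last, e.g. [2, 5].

(re-executing from step 3 with the substitution; state before step 3: [50, -49])
step 3 (PUSH 56): [50, -49, 56]
step 4 (DROP): [50, -49]
step 5 (PUSH -17): [50, -49, -17]
step 6 (DUP): [50, -49, -17, -17]
step 7 (DROP): [50, -49, -17]
step 8 (DROP): [50, -49]
step 9 (PUSH 93): [50, -49, 93]
step 10 (DUP): [50, -49, 93, 93]

[50, -49, 93, 93]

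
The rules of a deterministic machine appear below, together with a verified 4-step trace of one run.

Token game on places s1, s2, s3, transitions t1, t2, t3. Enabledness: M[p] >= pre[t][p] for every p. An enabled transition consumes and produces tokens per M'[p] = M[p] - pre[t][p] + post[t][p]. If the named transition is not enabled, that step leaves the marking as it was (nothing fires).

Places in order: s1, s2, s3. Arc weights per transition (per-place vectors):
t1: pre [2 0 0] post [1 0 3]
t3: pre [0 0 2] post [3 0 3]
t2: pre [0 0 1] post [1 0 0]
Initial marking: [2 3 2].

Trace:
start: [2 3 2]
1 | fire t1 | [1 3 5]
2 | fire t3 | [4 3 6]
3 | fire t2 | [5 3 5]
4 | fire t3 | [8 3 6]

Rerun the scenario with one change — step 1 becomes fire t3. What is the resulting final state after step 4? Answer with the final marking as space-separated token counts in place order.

(re-executing from step 1 with the substitution; state before step 1: [2 3 2])
1 | fire t3 | [5 3 3]
2 | fire t3 | [8 3 4]
3 | fire t2 | [9 3 3]
4 | fire t3 | [12 3 4]

12 3 4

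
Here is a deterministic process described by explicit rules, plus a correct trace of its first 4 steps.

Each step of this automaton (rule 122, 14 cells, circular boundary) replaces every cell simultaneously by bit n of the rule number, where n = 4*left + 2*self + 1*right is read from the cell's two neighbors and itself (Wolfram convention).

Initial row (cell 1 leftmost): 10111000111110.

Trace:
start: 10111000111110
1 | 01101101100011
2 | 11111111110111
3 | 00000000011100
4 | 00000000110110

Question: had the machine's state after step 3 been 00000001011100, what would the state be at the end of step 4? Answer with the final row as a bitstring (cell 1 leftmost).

state after step 3 := 00000001011100
4 | 00000010110110

00000010110110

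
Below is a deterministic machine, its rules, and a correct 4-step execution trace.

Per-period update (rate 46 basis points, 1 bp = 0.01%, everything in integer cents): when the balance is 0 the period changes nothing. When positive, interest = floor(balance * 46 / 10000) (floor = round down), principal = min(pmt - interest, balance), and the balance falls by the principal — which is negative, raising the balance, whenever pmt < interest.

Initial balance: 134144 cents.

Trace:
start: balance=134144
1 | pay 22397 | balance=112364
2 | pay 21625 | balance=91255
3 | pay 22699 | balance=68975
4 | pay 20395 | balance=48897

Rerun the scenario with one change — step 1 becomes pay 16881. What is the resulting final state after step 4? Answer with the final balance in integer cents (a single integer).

(re-executing from step 1 with the substitution; state before step 1: balance=134144)
1 | pay 16881 | balance=117880
2 | pay 21625 | balance=96797
3 | pay 22699 | balance=74543
4 | pay 20395 | balance=54490

54490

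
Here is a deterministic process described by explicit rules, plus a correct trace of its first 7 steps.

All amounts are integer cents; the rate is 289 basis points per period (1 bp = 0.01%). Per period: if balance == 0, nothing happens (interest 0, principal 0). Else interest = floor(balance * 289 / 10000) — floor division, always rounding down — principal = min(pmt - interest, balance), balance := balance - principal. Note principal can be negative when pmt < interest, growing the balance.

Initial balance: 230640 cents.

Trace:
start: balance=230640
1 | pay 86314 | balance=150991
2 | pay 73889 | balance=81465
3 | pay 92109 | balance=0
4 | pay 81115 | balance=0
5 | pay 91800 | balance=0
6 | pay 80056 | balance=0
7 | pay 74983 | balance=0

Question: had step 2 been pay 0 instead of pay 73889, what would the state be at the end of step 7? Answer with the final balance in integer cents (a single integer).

0

(re-executing from step 2 with the substitution; state before step 2: balance=150991)
2 | pay 0 | balance=155354
3 | pay 92109 | balance=67734
4 | pay 81115 | balance=0
5 | pay 91800 | balance=0
6 | pay 80056 | balance=0
7 | pay 74983 | balance=0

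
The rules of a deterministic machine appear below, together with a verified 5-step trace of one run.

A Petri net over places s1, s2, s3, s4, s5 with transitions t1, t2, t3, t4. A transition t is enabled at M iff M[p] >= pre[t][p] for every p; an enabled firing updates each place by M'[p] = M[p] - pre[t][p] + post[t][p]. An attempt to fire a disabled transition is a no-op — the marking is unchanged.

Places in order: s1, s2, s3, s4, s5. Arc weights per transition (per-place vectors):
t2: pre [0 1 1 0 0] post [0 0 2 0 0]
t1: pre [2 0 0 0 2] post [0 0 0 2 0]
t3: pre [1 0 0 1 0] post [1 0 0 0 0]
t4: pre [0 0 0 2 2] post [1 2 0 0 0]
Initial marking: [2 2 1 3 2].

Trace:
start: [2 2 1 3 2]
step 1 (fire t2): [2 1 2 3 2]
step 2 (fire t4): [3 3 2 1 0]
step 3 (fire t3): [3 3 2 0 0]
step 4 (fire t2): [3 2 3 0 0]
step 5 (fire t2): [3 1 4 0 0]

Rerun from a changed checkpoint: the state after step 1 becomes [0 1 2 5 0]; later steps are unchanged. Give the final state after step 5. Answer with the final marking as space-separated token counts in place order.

0 0 3 5 0

state after step 1 := [0 1 2 5 0]
step 2 (fire t4): [0 1 2 5 0]
step 3 (fire t3): [0 1 2 5 0]
step 4 (fire t2): [0 0 3 5 0]
step 5 (fire t2): [0 0 3 5 0]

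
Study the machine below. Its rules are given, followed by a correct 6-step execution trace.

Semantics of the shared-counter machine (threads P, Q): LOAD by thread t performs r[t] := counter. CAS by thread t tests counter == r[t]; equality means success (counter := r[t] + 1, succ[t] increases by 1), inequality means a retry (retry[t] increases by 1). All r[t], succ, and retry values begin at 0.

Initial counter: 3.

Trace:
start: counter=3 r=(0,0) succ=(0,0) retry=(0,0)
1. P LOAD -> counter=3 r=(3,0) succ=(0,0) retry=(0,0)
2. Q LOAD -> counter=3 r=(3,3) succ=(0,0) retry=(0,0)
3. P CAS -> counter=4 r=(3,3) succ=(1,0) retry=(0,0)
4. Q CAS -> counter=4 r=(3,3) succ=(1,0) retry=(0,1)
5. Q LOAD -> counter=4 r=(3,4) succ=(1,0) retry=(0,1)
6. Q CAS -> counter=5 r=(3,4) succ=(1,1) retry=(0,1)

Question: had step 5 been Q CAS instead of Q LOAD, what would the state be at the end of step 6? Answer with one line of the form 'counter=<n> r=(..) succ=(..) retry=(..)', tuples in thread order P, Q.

(re-executing from step 5 with the substitution; state before step 5: counter=4 r=(3,3) succ=(1,0) retry=(0,1))
5. Q CAS -> counter=4 r=(3,3) succ=(1,0) retry=(0,2)
6. Q CAS -> counter=4 r=(3,3) succ=(1,0) retry=(0,3)

counter=4 r=(3,3) succ=(1,0) retry=(0,3)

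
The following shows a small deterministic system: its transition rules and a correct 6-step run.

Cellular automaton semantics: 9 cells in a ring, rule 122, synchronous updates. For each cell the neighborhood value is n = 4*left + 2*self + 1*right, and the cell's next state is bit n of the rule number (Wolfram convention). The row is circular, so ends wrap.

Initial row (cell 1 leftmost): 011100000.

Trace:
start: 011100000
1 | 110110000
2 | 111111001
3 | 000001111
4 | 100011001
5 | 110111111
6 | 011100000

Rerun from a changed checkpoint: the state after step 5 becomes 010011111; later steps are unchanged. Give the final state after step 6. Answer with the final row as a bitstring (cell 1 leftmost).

101110001

state after step 5 := 010011111
6 | 101110001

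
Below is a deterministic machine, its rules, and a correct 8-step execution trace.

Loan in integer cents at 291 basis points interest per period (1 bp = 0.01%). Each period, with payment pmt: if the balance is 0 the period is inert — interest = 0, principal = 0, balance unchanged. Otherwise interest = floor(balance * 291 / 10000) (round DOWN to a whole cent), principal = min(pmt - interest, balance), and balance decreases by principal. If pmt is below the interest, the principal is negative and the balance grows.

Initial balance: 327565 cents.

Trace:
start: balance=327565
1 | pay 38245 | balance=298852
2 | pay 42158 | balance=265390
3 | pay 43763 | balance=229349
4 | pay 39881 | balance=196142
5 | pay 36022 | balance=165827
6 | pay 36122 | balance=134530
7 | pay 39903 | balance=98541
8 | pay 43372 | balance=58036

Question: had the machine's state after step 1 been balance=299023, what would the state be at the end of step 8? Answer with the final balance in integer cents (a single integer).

state after step 1 := balance=299023
2 | pay 42158 | balance=265566
3 | pay 43763 | balance=229530
4 | pay 39881 | balance=196328
5 | pay 36022 | balance=166019
6 | pay 36122 | balance=134728
7 | pay 39903 | balance=98745
8 | pay 43372 | balance=58246

58246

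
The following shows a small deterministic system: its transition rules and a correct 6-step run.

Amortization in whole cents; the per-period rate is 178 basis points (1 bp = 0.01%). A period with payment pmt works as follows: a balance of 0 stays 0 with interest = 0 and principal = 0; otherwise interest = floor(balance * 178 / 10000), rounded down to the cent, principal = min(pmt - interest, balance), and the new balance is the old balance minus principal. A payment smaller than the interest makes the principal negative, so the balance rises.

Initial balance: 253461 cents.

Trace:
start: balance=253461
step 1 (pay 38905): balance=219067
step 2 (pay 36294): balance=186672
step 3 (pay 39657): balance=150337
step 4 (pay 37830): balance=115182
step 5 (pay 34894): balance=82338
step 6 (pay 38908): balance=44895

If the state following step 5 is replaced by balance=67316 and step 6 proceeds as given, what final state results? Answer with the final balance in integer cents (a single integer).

29606

state after step 5 := balance=67316
step 6 (pay 38908): balance=29606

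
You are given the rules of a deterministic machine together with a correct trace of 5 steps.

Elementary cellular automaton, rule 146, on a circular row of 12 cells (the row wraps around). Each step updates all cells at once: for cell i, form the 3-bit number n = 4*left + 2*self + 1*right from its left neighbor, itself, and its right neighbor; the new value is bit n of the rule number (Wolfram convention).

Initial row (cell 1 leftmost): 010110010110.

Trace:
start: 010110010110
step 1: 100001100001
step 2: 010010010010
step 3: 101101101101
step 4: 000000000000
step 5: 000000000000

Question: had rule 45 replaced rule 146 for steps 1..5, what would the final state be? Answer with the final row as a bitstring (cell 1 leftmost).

001000001000

(re-executing steps 1..5 under rule 45; state before step 1: 010110010110)
step 1: 011100011100
step 2: 010001010001
step 3: 110101110101
step 4: 001111001111
step 5: 001000001000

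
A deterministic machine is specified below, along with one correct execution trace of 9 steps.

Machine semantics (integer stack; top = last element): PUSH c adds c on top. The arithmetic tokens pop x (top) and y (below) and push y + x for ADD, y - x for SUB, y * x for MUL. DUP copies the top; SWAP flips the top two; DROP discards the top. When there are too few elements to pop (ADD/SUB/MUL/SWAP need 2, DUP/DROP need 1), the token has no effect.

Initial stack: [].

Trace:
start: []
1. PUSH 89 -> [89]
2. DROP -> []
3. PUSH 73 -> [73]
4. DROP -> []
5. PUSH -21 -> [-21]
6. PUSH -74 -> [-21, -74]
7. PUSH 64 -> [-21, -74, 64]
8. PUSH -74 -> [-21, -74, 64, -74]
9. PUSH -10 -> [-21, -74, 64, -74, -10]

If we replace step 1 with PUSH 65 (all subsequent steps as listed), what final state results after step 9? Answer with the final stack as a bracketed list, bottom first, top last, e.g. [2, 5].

(re-executing from step 1 with the substitution; state before step 1: [])
1. PUSH 65 -> [65]
2. DROP -> []
3. PUSH 73 -> [73]
4. DROP -> []
5. PUSH -21 -> [-21]
6. PUSH -74 -> [-21, -74]
7. PUSH 64 -> [-21, -74, 64]
8. PUSH -74 -> [-21, -74, 64, -74]
9. PUSH -10 -> [-21, -74, 64, -74, -10]

[-21, -74, 64, -74, -10]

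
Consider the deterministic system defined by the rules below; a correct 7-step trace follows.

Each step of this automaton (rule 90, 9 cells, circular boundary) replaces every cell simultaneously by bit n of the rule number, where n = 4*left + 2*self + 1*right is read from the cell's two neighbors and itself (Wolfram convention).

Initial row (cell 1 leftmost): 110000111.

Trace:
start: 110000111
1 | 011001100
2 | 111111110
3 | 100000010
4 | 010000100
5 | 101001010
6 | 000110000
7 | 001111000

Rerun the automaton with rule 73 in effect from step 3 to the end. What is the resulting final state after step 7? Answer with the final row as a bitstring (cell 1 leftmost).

(re-executing steps 3..7 under rule 73; state before step 3: 111111110)
3 | 100000010
4 | 001111000
5 | 101001011
6 | 100000010
7 | 001111000

001111000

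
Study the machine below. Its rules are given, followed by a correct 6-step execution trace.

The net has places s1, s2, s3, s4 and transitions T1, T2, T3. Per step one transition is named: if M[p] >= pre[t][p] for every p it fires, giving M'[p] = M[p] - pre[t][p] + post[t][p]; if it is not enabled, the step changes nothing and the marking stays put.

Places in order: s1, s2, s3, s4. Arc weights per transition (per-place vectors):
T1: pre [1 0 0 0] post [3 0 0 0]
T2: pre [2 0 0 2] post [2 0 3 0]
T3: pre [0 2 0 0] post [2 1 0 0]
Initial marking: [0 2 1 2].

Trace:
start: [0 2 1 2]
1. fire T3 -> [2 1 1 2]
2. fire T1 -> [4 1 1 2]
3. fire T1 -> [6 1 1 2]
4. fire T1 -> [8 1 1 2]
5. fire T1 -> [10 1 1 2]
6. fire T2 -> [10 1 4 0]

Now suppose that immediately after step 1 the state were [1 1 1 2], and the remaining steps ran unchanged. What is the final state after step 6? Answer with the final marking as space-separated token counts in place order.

state after step 1 := [1 1 1 2]
2. fire T1 -> [3 1 1 2]
3. fire T1 -> [5 1 1 2]
4. fire T1 -> [7 1 1 2]
5. fire T1 -> [9 1 1 2]
6. fire T2 -> [9 1 4 0]

9 1 4 0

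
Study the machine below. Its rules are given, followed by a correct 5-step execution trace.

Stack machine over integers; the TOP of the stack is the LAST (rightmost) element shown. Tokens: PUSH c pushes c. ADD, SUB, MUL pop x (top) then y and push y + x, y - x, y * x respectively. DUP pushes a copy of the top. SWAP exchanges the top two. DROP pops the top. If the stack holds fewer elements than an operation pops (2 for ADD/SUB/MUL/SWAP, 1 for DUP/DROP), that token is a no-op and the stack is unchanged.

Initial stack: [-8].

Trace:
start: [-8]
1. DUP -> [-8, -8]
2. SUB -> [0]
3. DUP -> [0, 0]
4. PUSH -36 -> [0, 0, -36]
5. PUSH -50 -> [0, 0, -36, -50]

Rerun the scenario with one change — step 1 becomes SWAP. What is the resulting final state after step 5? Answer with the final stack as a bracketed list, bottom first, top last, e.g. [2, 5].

(re-executing from step 1 with the substitution; state before step 1: [-8])
1. SWAP -> [-8]
2. SUB -> [-8]
3. DUP -> [-8, -8]
4. PUSH -36 -> [-8, -8, -36]
5. PUSH -50 -> [-8, -8, -36, -50]

[-8, -8, -36, -50]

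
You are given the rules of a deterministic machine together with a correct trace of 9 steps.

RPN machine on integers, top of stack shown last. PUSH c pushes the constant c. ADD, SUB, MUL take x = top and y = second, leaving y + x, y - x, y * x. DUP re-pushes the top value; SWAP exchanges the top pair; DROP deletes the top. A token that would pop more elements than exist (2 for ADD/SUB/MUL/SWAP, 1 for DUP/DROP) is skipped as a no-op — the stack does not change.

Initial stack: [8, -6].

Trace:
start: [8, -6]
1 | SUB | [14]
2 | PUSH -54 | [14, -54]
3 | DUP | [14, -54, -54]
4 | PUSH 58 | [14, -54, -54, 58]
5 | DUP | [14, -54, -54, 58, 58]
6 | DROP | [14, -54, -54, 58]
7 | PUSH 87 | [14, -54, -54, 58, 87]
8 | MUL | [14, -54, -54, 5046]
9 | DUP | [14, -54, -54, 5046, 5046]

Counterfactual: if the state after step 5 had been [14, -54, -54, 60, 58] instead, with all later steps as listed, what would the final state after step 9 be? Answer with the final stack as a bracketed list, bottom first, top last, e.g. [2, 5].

state after step 5 := [14, -54, -54, 60, 58]
6 | DROP | [14, -54, -54, 60]
7 | PUSH 87 | [14, -54, -54, 60, 87]
8 | MUL | [14, -54, -54, 5220]
9 | DUP | [14, -54, -54, 5220, 5220]

[14, -54, -54, 5220, 5220]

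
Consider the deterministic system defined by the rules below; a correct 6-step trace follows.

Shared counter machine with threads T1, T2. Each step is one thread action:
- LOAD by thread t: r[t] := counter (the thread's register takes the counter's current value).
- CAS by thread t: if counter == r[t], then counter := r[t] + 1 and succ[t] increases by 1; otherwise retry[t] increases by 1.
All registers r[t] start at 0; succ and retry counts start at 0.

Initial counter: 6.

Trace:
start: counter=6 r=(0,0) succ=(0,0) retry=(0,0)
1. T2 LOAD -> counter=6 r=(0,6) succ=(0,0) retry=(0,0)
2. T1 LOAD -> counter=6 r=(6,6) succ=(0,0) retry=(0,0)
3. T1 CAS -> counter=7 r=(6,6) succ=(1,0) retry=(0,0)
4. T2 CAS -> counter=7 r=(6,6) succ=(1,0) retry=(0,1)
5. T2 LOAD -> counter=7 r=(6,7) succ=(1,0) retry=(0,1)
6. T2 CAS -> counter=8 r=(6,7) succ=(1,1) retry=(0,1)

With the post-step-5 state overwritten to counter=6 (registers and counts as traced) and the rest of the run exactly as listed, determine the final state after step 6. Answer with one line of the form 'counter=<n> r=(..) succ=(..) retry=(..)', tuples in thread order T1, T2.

counter=6 r=(6,7) succ=(1,0) retry=(0,2)

state after step 5 := counter=6 r=(6,7) succ=(1,0) retry=(0,1)
6. T2 CAS -> counter=6 r=(6,7) succ=(1,0) retry=(0,2)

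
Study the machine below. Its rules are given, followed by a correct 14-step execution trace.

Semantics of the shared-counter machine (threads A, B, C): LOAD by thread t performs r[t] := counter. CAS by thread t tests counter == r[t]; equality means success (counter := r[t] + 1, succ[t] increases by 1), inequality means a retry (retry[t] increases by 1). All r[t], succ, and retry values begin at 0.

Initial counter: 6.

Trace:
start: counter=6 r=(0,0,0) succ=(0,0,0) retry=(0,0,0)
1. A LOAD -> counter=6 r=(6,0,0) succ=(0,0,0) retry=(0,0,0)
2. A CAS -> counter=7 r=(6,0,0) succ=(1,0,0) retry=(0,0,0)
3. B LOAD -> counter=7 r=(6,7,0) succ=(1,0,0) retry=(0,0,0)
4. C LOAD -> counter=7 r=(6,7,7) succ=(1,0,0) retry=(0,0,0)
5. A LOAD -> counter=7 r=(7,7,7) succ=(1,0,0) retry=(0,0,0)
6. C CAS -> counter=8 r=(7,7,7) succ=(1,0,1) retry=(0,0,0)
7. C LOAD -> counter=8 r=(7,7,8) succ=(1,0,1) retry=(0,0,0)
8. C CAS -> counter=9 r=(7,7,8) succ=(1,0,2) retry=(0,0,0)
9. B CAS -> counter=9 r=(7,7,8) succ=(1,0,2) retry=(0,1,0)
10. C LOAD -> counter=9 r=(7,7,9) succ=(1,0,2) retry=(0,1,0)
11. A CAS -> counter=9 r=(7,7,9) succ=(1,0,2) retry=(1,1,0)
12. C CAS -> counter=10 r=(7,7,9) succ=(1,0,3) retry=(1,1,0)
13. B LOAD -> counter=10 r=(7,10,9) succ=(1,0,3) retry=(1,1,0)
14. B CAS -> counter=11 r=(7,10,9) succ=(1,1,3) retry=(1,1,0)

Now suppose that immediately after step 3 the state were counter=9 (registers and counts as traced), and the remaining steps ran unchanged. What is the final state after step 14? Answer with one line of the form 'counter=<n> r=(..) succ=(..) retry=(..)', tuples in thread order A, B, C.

state after step 3 := counter=9 r=(6,7,0) succ=(1,0,0) retry=(0,0,0)
4. C LOAD -> counter=9 r=(6,7,9) succ=(1,0,0) retry=(0,0,0)
5. A LOAD -> counter=9 r=(9,7,9) succ=(1,0,0) retry=(0,0,0)
6. C CAS -> counter=10 r=(9,7,9) succ=(1,0,1) retry=(0,0,0)
7. C LOAD -> counter=10 r=(9,7,10) succ=(1,0,1) retry=(0,0,0)
8. C CAS -> counter=11 r=(9,7,10) succ=(1,0,2) retry=(0,0,0)
9. B CAS -> counter=11 r=(9,7,10) succ=(1,0,2) retry=(0,1,0)
10. C LOAD -> counter=11 r=(9,7,11) succ=(1,0,2) retry=(0,1,0)
11. A CAS -> counter=11 r=(9,7,11) succ=(1,0,2) retry=(1,1,0)
12. C CAS -> counter=12 r=(9,7,11) succ=(1,0,3) retry=(1,1,0)
13. B LOAD -> counter=12 r=(9,12,11) succ=(1,0,3) retry=(1,1,0)
14. B CAS -> counter=13 r=(9,12,11) succ=(1,1,3) retry=(1,1,0)

counter=13 r=(9,12,11) succ=(1,1,3) retry=(1,1,0)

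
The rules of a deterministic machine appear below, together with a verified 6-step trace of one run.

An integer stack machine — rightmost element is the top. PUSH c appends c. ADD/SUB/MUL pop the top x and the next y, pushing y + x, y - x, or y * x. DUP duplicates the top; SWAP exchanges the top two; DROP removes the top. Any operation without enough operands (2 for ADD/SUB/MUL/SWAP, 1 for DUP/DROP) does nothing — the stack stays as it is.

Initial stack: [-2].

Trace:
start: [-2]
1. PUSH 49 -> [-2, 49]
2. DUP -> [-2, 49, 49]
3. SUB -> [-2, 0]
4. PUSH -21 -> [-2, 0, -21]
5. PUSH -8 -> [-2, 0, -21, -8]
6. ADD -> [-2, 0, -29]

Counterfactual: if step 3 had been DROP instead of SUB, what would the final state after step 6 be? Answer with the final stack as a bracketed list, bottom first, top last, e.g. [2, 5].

(re-executing from step 3 with the substitution; state before step 3: [-2, 49, 49])
3. DROP -> [-2, 49]
4. PUSH -21 -> [-2, 49, -21]
5. PUSH -8 -> [-2, 49, -21, -8]
6. ADD -> [-2, 49, -29]

[-2, 49, -29]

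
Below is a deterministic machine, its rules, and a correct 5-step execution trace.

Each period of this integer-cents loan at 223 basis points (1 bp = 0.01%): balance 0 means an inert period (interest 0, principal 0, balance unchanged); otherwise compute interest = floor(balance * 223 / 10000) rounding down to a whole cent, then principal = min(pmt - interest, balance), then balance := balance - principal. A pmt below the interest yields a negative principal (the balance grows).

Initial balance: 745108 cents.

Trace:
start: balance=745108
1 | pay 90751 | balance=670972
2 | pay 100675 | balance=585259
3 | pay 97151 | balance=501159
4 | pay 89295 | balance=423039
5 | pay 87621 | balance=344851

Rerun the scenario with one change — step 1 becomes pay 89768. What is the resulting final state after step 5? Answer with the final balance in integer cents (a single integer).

(re-executing from step 1 with the substitution; state before step 1: balance=745108)
1 | pay 89768 | balance=671955
2 | pay 100675 | balance=586264
3 | pay 97151 | balance=502186
4 | pay 89295 | balance=424089
5 | pay 87621 | balance=345925

345925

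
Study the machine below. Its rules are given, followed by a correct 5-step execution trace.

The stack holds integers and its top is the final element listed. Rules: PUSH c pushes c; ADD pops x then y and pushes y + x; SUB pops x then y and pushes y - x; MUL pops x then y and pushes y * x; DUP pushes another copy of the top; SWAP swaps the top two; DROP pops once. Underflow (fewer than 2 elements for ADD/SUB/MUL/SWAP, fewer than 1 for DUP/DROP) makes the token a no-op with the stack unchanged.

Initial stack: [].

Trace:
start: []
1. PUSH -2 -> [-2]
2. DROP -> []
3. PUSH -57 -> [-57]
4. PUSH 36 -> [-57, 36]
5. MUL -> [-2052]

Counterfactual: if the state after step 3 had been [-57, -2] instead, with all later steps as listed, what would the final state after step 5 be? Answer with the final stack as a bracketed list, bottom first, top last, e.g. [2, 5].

state after step 3 := [-57, -2]
4. PUSH 36 -> [-57, -2, 36]
5. MUL -> [-57, -72]

[-57, -72]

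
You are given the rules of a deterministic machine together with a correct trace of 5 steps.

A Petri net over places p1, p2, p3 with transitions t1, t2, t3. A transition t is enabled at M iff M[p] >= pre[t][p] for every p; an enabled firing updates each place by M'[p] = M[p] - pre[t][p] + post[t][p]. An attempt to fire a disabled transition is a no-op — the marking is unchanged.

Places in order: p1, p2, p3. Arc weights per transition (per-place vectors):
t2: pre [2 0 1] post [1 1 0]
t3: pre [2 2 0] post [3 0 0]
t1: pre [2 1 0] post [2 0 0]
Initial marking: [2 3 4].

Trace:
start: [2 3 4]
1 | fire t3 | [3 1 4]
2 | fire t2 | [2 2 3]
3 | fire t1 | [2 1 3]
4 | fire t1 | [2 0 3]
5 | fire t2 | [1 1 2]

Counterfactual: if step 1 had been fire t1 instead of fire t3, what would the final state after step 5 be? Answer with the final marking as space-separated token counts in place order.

(re-executing from step 1 with the substitution; state before step 1: [2 3 4])
1 | fire t1 | [2 2 4]
2 | fire t2 | [1 3 3]
3 | fire t1 | [1 3 3]
4 | fire t1 | [1 3 3]
5 | fire t2 | [1 3 3]

1 3 3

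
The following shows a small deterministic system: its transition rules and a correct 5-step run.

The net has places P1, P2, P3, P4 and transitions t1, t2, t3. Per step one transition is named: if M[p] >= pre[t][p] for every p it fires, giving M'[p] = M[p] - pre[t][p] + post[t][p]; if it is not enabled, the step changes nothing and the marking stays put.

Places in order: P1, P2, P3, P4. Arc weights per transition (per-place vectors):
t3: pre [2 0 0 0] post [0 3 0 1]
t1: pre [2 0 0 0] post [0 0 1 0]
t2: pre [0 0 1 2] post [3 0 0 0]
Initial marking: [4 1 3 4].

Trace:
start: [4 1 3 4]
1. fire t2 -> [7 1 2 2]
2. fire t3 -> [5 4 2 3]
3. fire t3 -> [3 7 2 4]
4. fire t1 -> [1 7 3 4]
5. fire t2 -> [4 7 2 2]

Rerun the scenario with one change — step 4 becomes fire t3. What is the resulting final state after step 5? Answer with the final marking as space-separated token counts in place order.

4 10 1 3

(re-executing from step 4 with the substitution; state before step 4: [3 7 2 4])
4. fire t3 -> [1 10 2 5]
5. fire t2 -> [4 10 1 3]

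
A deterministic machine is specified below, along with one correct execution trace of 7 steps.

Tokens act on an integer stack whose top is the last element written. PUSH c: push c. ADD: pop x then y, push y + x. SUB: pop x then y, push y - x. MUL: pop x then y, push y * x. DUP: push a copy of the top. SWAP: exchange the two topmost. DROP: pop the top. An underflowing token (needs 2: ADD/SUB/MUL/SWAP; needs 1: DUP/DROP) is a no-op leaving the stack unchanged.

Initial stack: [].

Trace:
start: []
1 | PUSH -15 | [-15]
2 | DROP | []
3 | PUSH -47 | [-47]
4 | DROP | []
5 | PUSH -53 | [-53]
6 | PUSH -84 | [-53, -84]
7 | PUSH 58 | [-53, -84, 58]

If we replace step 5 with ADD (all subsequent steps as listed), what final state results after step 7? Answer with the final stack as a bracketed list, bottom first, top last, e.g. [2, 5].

(re-executing from step 5 with the substitution; state before step 5: [])
5 | ADD | []
6 | PUSH -84 | [-84]
7 | PUSH 58 | [-84, 58]

[-84, 58]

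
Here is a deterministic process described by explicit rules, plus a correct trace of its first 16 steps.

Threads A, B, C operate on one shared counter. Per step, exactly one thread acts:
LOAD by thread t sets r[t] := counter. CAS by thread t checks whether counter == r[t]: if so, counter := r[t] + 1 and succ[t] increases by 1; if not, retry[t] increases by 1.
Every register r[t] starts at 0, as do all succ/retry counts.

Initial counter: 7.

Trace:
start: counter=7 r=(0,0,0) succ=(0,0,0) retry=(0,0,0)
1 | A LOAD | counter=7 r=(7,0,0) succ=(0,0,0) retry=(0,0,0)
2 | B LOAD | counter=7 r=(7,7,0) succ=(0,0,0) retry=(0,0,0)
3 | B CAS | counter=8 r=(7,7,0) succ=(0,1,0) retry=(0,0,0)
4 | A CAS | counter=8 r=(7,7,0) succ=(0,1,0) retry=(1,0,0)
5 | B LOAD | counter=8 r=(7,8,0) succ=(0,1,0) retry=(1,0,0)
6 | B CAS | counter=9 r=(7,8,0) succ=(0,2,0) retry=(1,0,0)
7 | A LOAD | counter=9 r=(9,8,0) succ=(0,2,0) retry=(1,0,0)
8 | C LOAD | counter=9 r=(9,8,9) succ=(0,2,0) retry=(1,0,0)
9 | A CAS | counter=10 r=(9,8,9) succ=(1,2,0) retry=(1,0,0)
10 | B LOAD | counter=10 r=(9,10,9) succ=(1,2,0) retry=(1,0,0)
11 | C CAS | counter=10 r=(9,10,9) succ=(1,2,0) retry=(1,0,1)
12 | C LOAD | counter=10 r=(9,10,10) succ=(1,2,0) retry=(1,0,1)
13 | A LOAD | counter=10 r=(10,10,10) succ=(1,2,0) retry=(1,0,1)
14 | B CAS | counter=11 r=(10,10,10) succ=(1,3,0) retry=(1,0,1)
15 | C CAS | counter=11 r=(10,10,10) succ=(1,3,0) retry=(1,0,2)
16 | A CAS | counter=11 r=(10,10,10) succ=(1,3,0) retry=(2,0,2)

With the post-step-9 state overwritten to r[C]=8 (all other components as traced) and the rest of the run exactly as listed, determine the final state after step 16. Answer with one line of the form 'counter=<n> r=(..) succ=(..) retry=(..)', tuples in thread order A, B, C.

state after step 9 := counter=10 r=(9,8,8) succ=(1,2,0) retry=(1,0,0)
10 | B LOAD | counter=10 r=(9,10,8) succ=(1,2,0) retry=(1,0,0)
11 | C CAS | counter=10 r=(9,10,8) succ=(1,2,0) retry=(1,0,1)
12 | C LOAD | counter=10 r=(9,10,10) succ=(1,2,0) retry=(1,0,1)
13 | A LOAD | counter=10 r=(10,10,10) succ=(1,2,0) retry=(1,0,1)
14 | B CAS | counter=11 r=(10,10,10) succ=(1,3,0) retry=(1,0,1)
15 | C CAS | counter=11 r=(10,10,10) succ=(1,3,0) retry=(1,0,2)
16 | A CAS | counter=11 r=(10,10,10) succ=(1,3,0) retry=(2,0,2)

counter=11 r=(10,10,10) succ=(1,3,0) retry=(2,0,2)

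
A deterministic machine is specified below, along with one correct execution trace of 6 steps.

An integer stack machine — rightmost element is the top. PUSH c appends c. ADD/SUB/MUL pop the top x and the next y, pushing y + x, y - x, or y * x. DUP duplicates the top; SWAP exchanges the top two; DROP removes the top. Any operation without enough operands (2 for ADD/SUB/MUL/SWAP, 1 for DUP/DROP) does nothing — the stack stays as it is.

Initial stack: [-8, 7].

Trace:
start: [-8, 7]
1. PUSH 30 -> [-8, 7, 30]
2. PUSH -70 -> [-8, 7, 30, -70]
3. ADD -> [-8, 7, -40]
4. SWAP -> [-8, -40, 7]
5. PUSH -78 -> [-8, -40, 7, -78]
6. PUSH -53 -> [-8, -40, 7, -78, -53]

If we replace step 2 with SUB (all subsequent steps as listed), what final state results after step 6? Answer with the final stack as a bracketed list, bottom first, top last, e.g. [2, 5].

[-31, -78, -53]

(re-executing from step 2 with the substitution; state before step 2: [-8, 7, 30])
2. SUB -> [-8, -23]
3. ADD -> [-31]
4. SWAP -> [-31]
5. PUSH -78 -> [-31, -78]
6. PUSH -53 -> [-31, -78, -53]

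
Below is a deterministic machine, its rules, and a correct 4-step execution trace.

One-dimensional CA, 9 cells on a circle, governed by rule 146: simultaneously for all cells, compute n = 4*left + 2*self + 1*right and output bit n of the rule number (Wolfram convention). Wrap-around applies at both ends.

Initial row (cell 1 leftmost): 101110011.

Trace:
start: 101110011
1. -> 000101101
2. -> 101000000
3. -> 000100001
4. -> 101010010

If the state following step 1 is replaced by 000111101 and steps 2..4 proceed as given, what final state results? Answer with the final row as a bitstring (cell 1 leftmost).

100001000

state after step 1 := 000111101
2. -> 101011000
3. -> 000000101
4. -> 100001000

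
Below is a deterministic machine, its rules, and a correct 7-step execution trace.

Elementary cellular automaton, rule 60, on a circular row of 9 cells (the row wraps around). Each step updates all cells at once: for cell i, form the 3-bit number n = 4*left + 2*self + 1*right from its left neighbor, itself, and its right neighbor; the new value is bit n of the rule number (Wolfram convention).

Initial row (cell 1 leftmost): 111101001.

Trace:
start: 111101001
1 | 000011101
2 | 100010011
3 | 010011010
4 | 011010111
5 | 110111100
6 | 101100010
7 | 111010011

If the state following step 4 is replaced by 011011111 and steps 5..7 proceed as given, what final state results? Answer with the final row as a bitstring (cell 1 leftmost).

111011100

state after step 4 := 011011111
5 | 110110000
6 | 101101000
7 | 111011100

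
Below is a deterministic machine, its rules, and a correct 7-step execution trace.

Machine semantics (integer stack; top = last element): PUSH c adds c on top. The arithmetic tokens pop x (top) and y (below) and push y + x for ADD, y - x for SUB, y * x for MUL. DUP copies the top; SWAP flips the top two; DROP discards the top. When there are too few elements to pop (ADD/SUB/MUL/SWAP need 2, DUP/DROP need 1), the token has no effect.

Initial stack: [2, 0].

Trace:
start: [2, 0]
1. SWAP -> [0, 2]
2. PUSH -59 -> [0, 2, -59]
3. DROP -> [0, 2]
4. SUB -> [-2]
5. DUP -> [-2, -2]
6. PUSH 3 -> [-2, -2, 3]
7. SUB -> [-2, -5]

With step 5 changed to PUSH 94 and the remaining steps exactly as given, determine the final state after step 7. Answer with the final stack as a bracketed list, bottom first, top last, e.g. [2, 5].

(re-executing from step 5 with the substitution; state before step 5: [-2])
5. PUSH 94 -> [-2, 94]
6. PUSH 3 -> [-2, 94, 3]
7. SUB -> [-2, 91]

[-2, 91]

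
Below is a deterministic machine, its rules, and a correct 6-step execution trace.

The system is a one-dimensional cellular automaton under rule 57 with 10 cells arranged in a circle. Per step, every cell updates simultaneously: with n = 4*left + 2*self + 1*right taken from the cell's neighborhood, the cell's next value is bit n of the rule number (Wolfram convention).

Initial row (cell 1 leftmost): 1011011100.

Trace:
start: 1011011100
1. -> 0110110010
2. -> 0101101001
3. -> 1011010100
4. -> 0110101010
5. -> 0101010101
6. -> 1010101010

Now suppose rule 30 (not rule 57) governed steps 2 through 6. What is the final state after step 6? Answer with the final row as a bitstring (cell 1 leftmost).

1001010010

(re-executing steps 2..6 under rule 30; state before step 2: 0110110010)
2. -> 1100101111
3. -> 0011101000
4. -> 0110001100
5. -> 1101011010
6. -> 1001010010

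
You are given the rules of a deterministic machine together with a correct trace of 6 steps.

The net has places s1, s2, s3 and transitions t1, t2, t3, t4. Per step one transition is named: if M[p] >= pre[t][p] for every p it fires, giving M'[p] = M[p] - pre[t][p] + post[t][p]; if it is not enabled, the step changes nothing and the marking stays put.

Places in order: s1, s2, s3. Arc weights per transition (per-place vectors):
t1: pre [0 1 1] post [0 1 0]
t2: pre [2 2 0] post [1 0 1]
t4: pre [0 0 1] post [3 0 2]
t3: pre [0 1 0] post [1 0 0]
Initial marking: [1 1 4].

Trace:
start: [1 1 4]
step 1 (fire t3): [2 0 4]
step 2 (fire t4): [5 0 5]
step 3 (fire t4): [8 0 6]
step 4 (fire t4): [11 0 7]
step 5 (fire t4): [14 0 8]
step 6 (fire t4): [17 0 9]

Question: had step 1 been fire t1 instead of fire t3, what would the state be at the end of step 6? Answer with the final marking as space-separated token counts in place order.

16 1 8

(re-executing from step 1 with the substitution; state before step 1: [1 1 4])
step 1 (fire t1): [1 1 3]
step 2 (fire t4): [4 1 4]
step 3 (fire t4): [7 1 5]
step 4 (fire t4): [10 1 6]
step 5 (fire t4): [13 1 7]
step 6 (fire t4): [16 1 8]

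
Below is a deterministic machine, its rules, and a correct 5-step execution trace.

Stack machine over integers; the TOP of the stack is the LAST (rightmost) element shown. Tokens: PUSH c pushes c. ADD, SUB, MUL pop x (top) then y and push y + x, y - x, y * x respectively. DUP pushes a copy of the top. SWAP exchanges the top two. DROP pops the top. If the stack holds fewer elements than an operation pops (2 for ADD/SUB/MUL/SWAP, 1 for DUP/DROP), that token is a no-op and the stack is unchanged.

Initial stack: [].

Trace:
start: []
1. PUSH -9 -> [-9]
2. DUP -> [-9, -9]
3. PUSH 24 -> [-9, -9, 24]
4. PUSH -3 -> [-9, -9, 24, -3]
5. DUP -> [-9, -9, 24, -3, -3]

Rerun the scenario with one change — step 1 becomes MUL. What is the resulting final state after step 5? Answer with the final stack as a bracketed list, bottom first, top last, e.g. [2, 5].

(re-executing from step 1 with the substitution; state before step 1: [])
1. MUL -> []
2. DUP -> []
3. PUSH 24 -> [24]
4. PUSH -3 -> [24, -3]
5. DUP -> [24, -3, -3]

[24, -3, -3]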